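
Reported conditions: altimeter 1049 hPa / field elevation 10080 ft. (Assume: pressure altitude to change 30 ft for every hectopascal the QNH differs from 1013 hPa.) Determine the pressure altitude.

9000 ft

Pressure correction = (1013 − 1049) × 30 = -1080 ft.
Pressure altitude = 10080 + (-1080) = 9000 ft.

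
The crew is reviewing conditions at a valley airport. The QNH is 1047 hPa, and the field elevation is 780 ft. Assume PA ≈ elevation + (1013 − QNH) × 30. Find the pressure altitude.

-240 ft

Pressure correction = (1013 − 1047) × 30 = -1020 ft.
Pressure altitude = 780 + (-1020) = -240 ft.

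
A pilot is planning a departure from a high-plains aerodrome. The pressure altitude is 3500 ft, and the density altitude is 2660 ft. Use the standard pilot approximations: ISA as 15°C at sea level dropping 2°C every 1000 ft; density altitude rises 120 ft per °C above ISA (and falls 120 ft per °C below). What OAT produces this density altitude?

1°C

Density altitude − pressure altitude = 2660 − 3500 = -840 ft.
At 120 ft/°C that is an ISA deviation of -840/120 = -7°C.
ISA temperature at 3500 ft = 15 − 2 × (3500/1000) = 8°C.
OAT = ISA + deviation = 8 + (-7) = 1°C.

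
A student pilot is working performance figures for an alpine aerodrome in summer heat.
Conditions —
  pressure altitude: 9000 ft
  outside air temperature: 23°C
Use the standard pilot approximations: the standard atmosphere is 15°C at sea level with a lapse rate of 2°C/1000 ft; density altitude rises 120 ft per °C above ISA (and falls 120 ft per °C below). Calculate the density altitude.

12120 ft

ISA temperature at 9000 ft = 15 − 2 × (9000/1000) = -3°C.
ISA deviation = 23 − (-3) = +26°C.
Density altitude = 9000 + 120 × (26) = 9000 + (+3120) = 12120 ft.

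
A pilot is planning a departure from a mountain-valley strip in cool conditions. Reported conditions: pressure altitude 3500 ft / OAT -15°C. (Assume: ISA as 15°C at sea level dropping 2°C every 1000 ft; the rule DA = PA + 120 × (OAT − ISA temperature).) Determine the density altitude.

ISA temperature at 3500 ft = 15 − 2 × (3500/1000) = 8°C.
ISA deviation = -15 − 8 = -23°C.
Density altitude = 3500 + 120 × (-23) = 3500 + (-2760) = 740 ft.

740 ft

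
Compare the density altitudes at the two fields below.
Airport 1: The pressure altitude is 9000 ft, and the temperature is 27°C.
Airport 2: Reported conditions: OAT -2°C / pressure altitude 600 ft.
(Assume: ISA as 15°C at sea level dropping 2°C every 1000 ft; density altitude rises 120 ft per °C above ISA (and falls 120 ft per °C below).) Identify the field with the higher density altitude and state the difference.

Airport 1 by 13896 ft

Airport 1: ISA temp = -3°C, deviation +30°C, DA = 9000 + 120 × 30 = 12600 ft.
Airport 2: ISA temp = 13.8°C, deviation -15.8°C, DA = 600 + 120 × (-15.8) = -1296 ft.
Airport 1 is higher by 12600 − (-1296) = 13896 ft.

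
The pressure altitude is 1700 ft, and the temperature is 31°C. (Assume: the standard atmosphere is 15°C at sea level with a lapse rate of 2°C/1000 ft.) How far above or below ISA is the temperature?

ISA+19.4°C

ISA temperature at 1700 ft = 15 − 2 × (1700/1000) = 11.6°C.
Deviation = OAT − ISA = 31 − 11.6 = +19.4°C.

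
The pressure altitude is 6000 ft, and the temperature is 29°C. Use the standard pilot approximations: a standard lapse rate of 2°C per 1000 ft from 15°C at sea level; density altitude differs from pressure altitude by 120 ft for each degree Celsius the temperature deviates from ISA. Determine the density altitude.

9120 ft

ISA temperature at 6000 ft = 15 − 2 × (6000/1000) = 3°C.
ISA deviation = 29 − 3 = +26°C.
Density altitude = 6000 + 120 × (26) = 6000 + (+3120) = 9120 ft.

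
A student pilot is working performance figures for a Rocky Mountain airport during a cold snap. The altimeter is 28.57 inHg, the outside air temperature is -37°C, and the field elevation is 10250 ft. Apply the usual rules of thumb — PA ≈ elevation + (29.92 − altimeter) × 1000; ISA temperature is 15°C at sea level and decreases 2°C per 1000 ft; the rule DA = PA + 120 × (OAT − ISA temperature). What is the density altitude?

Pressure altitude = 10250 + (29.92 − 28.57) × 1000 = 10250 + (+1350) = 11600 ft.
ISA temperature at 11600 ft = 15 − 2 × (11600/1000) = -8.2°C.
ISA deviation = -37 − (-8.2) = -28.8°C.
Density altitude = 11600 + 120 × (-28.8) = 8144 ft.

8144 ft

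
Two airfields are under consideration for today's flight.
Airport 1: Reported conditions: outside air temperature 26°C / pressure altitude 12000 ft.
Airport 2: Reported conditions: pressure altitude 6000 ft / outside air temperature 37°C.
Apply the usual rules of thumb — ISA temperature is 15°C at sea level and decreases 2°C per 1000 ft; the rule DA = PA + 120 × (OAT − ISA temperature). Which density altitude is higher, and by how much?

Airport 1: ISA temp = -9°C, deviation +35°C, DA = 12000 + 120 × 35 = 16200 ft.
Airport 2: ISA temp = 3°C, deviation +34°C, DA = 6000 + 120 × 34 = 10080 ft.
Airport 1 is higher by 16200 − 10080 = 6120 ft.

Airport 1 by 6120 ft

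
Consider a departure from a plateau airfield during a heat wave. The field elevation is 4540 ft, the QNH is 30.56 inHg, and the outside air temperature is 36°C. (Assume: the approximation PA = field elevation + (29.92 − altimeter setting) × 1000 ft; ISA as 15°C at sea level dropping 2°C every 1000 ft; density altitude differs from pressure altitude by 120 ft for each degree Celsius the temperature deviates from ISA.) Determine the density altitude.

Pressure altitude = 4540 + (29.92 − 30.56) × 1000 = 4540 + (-640) = 3900 ft.
ISA temperature at 3900 ft = 15 − 2 × (3900/1000) = 7.2°C.
ISA deviation = 36 − 7.2 = +28.8°C.
Density altitude = 3900 + 120 × (28.8) = 7356 ft.

7356 ft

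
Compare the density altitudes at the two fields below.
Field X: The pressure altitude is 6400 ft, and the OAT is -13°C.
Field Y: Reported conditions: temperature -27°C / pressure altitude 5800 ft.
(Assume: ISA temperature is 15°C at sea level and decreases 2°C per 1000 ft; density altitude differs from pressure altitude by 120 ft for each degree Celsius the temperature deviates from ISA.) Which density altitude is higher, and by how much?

Field X by 2424 ft

Field X: ISA temp = 2.2°C, deviation -15.2°C, DA = 6400 + 120 × (-15.2) = 4576 ft.
Field Y: ISA temp = 3.4°C, deviation -30.4°C, DA = 5800 + 120 × (-30.4) = 2152 ft.
Field X is higher by 4576 − 2152 = 2424 ft.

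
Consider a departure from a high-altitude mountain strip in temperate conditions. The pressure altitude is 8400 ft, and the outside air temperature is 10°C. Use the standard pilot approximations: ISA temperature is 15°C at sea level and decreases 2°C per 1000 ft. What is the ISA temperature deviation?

ISA+11.8°C

ISA temperature at 8400 ft = 15 − 2 × (8400/1000) = -1.8°C.
Deviation = OAT − ISA = 10 − (-1.8) = +11.8°C.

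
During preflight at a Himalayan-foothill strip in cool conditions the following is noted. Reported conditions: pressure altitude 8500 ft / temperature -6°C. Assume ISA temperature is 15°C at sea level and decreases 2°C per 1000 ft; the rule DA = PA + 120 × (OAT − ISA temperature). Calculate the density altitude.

ISA temperature at 8500 ft = 15 − 2 × (8500/1000) = -2°C.
ISA deviation = -6 − (-2) = -4°C.
Density altitude = 8500 + 120 × (-4) = 8500 + (-480) = 8020 ft.

8020 ft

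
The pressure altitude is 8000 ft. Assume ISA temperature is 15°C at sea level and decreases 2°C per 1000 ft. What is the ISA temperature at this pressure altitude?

ISA temperature = 15 − 2 × (8000/1000) = 15 − 16 = -1°C.

-1°C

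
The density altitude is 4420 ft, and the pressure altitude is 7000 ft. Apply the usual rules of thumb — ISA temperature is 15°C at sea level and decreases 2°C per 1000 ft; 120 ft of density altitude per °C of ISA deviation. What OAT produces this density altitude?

-20.5°C

Density altitude − pressure altitude = 4420 − 7000 = -2580 ft.
At 120 ft/°C that is an ISA deviation of -2580/120 = -21.5°C.
ISA temperature at 7000 ft = 15 − 2 × (7000/1000) = 1°C.
OAT = ISA + deviation = 1 + (-21.5) = -20.5°C.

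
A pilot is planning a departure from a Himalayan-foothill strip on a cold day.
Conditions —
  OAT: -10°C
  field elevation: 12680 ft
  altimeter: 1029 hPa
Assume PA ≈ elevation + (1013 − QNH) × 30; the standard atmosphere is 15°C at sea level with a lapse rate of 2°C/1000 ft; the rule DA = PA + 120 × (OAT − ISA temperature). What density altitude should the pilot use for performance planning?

12128 ft

Pressure altitude = 12680 + (1013 − 1029) × 30 = 12680 + (-480) = 12200 ft.
ISA temperature at 12200 ft = 15 − 2 × (12200/1000) = -9.4°C.
ISA deviation = -10 − (-9.4) = -0.6°C.
Density altitude = 12200 + 120 × (-0.6) = 12128 ft.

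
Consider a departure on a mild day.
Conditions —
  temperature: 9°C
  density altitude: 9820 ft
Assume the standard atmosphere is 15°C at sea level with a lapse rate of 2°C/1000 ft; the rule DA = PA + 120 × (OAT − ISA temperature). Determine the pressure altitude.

DA = PA + 120 × (OAT − (15 − 2·PA/1000)) = PA + 120·OAT − 1800 + 0.24·PA = 1.24·PA + 120·OAT − 1800.
So 1.24·PA = 9820 − 120 × 9 + 1800 = 10540.
PA = 10540 / 1.24 = 8500 ft.

8500 ft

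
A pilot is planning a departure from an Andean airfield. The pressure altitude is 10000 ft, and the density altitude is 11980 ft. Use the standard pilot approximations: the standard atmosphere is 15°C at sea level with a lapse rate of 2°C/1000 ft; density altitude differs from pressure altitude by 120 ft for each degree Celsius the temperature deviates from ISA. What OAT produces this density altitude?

11.5°C

Density altitude − pressure altitude = 11980 − 10000 = +1980 ft.
At 120 ft/°C that is an ISA deviation of 1980/120 = +16.5°C.
ISA temperature at 10000 ft = 15 − 2 × (10000/1000) = -5°C.
OAT = ISA + deviation = -5 + (+16.5) = 11.5°C.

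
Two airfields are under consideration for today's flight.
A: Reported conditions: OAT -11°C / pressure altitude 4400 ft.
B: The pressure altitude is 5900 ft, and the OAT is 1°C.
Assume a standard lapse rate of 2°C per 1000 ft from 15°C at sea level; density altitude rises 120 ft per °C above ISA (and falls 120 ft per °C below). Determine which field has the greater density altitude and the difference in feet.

A: ISA temp = 6.2°C, deviation -17.2°C, DA = 4400 + 120 × (-17.2) = 2336 ft.
B: ISA temp = 3.2°C, deviation -2.2°C, DA = 5900 + 120 × (-2.2) = 5636 ft.
B is higher by 5636 − 2336 = 3300 ft.

B by 3300 ft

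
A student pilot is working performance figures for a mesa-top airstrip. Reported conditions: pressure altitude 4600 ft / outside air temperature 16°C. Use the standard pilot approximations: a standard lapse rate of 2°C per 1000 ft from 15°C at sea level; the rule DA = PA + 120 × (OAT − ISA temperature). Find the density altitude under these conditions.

ISA temperature at 4600 ft = 15 − 2 × (4600/1000) = 5.8°C.
ISA deviation = 16 − 5.8 = +10.2°C.
Density altitude = 4600 + 120 × (10.2) = 4600 + (+1224) = 5824 ft.

5824 ft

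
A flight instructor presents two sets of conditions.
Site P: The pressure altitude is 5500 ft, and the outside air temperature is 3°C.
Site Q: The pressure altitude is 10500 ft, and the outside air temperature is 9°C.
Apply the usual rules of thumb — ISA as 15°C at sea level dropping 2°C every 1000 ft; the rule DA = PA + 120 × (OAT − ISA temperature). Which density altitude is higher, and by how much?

Site P: ISA temp = 4°C, deviation -1°C, DA = 5500 + 120 × (-1) = 5380 ft.
Site Q: ISA temp = -6°C, deviation +15°C, DA = 10500 + 120 × 15 = 12300 ft.
Site Q is higher by 12300 − 5380 = 6920 ft.

Site Q by 6920 ft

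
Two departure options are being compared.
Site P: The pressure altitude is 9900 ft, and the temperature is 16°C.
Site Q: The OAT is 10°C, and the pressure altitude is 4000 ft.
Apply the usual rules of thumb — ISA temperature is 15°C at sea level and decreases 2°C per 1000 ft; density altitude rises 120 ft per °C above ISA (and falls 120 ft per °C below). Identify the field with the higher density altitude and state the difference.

Site P by 8036 ft

Site P: ISA temp = -4.8°C, deviation +20.8°C, DA = 9900 + 120 × 20.8 = 12396 ft.
Site Q: ISA temp = 7°C, deviation +3°C, DA = 4000 + 120 × 3 = 4360 ft.
Site P is higher by 12396 − 4360 = 8036 ft.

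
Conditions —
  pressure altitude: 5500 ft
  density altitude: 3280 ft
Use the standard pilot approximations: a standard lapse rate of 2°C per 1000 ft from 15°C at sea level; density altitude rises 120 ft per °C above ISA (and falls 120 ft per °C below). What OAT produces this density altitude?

-14.5°C

Density altitude − pressure altitude = 3280 − 5500 = -2220 ft.
At 120 ft/°C that is an ISA deviation of -2220/120 = -18.5°C.
ISA temperature at 5500 ft = 15 − 2 × (5500/1000) = 4°C.
OAT = ISA + deviation = 4 + (-18.5) = -14.5°C.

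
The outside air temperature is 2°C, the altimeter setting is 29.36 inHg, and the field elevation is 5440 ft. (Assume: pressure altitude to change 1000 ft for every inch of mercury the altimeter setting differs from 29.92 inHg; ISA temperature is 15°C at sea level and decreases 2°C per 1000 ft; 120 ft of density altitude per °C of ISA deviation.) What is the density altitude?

Pressure altitude = 5440 + (29.92 − 29.36) × 1000 = 5440 + (+560) = 6000 ft.
ISA temperature at 6000 ft = 15 − 2 × (6000/1000) = 3°C.
ISA deviation = 2 − 3 = -1°C.
Density altitude = 6000 + 120 × (-1) = 5880 ft.

5880 ft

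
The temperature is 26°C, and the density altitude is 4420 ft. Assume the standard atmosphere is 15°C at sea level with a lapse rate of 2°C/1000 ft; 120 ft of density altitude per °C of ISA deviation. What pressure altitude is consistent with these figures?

2500 ft

DA = PA + 120 × (OAT − (15 − 2·PA/1000)) = PA + 120·OAT − 1800 + 0.24·PA = 1.24·PA + 120·OAT − 1800.
So 1.24·PA = 4420 − 120 × 26 + 1800 = 3100.
PA = 3100 / 1.24 = 2500 ft.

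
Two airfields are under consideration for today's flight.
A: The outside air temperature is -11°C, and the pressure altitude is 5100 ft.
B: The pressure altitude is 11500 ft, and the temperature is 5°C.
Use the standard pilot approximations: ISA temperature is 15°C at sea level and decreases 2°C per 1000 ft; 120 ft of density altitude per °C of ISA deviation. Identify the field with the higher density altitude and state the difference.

B by 9856 ft

A: ISA temp = 4.8°C, deviation -15.8°C, DA = 5100 + 120 × (-15.8) = 3204 ft.
B: ISA temp = -8°C, deviation +13°C, DA = 11500 + 120 × 13 = 13060 ft.
B is higher by 13060 − 3204 = 9856 ft.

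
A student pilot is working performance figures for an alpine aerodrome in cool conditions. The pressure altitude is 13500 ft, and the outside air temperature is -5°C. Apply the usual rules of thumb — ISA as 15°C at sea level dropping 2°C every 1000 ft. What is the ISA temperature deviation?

ISA+7°C

ISA temperature at 13500 ft = 15 − 2 × (13500/1000) = -12°C.
Deviation = OAT − ISA = -5 − (-12) = +7°C.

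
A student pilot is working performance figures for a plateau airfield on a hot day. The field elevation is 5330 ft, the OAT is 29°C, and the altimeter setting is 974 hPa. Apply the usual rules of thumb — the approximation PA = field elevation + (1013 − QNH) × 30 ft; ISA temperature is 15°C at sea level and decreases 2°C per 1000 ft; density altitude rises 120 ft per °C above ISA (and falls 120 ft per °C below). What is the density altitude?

Pressure altitude = 5330 + (1013 − 974) × 30 = 5330 + (+1170) = 6500 ft.
ISA temperature at 6500 ft = 15 − 2 × (6500/1000) = 2°C.
ISA deviation = 29 − 2 = +27°C.
Density altitude = 6500 + 120 × (27) = 9740 ft.

9740 ft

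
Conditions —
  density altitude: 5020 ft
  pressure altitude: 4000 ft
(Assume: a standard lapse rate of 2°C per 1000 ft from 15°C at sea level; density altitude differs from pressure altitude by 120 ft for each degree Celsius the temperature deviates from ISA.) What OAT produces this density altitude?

Density altitude − pressure altitude = 5020 − 4000 = +1020 ft.
At 120 ft/°C that is an ISA deviation of 1020/120 = +8.5°C.
ISA temperature at 4000 ft = 15 − 2 × (4000/1000) = 7°C.
OAT = ISA + deviation = 7 + (+8.5) = 15.5°C.

15.5°C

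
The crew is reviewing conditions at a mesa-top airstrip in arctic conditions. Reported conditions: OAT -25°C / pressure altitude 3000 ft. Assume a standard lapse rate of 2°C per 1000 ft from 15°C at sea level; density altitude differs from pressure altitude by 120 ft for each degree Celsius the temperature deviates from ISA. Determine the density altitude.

-1080 ft

ISA temperature at 3000 ft = 15 − 2 × (3000/1000) = 9°C.
ISA deviation = -25 − 9 = -34°C.
Density altitude = 3000 + 120 × (-34) = 3000 + (-4080) = -1080 ft.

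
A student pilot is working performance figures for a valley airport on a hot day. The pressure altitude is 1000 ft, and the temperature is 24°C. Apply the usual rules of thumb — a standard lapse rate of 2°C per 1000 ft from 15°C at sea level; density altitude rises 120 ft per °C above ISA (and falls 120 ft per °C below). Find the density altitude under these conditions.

2320 ft

ISA temperature at 1000 ft = 15 − 2 × (1000/1000) = 13°C.
ISA deviation = 24 − 13 = +11°C.
Density altitude = 1000 + 120 × (11) = 1000 + (+1320) = 2320 ft.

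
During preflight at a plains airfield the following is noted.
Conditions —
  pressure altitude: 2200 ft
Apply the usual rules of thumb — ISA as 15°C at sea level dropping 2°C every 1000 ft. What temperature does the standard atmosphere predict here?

ISA temperature = 15 − 2 × (2200/1000) = 15 − 4.4 = 10.6°C.

10.6°C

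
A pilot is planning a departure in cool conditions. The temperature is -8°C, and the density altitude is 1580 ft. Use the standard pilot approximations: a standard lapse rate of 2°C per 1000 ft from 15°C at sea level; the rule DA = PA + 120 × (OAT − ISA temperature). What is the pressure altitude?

DA = PA + 120 × (OAT − (15 − 2·PA/1000)) = PA + 120·OAT − 1800 + 0.24·PA = 1.24·PA + 120·OAT − 1800.
So 1.24·PA = 1580 − 120 × (-8) + 1800 = 4340.
PA = 4340 / 1.24 = 3500 ft.

3500 ft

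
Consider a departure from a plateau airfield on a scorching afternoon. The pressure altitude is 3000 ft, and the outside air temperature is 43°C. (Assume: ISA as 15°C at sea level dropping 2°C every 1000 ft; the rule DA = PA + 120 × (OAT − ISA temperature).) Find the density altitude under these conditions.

7080 ft

ISA temperature at 3000 ft = 15 − 2 × (3000/1000) = 9°C.
ISA deviation = 43 − 9 = +34°C.
Density altitude = 3000 + 120 × (34) = 3000 + (+4080) = 7080 ft.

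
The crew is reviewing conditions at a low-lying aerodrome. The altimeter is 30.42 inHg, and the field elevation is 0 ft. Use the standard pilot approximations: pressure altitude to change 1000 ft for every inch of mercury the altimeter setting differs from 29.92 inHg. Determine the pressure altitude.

Pressure correction = (29.92 − 30.42) × 1000 = -500 ft.
Pressure altitude = 0 + (-500) = -500 ft.

-500 ft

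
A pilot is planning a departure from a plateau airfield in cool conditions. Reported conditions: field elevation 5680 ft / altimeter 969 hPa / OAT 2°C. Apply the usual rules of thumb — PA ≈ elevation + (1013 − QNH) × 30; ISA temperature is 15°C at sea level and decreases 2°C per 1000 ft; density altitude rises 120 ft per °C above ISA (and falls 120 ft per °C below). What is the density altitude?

Pressure altitude = 5680 + (1013 − 969) × 30 = 5680 + (+1320) = 7000 ft.
ISA temperature at 7000 ft = 15 − 2 × (7000/1000) = 1°C.
ISA deviation = 2 − 1 = +1°C.
Density altitude = 7000 + 120 × (1) = 7120 ft.

7120 ft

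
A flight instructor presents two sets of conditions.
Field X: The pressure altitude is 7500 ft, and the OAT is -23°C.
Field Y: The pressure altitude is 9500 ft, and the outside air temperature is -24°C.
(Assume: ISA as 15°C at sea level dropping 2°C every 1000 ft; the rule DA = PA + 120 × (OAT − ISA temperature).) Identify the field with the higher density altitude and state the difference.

Field Y by 2360 ft

Field X: ISA temp = 0°C, deviation -23°C, DA = 7500 + 120 × (-23) = 4740 ft.
Field Y: ISA temp = -4°C, deviation -20°C, DA = 9500 + 120 × (-20) = 7100 ft.
Field Y is higher by 7100 − 4740 = 2360 ft.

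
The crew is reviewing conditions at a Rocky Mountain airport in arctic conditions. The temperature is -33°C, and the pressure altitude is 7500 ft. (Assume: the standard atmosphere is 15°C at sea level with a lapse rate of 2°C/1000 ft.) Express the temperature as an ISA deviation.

ISA-33°C

ISA temperature at 7500 ft = 15 − 2 × (7500/1000) = 0°C.
Deviation = OAT − ISA = -33 − 0 = -33°C.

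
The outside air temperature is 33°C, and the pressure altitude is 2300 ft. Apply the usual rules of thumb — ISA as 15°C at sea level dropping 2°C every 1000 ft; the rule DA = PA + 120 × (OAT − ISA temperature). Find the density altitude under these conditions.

5012 ft

ISA temperature at 2300 ft = 15 − 2 × (2300/1000) = 10.4°C.
ISA deviation = 33 − 10.4 = +22.6°C.
Density altitude = 2300 + 120 × (22.6) = 2300 + (+2712) = 5012 ft.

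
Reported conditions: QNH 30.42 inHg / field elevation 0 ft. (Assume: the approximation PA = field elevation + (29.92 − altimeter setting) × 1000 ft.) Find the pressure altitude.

Pressure correction = (29.92 − 30.42) × 1000 = -500 ft.
Pressure altitude = 0 + (-500) = -500 ft.

-500 ft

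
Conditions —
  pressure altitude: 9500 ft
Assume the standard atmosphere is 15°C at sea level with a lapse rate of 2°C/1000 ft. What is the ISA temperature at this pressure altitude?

-4°C

ISA temperature = 15 − 2 × (9500/1000) = 15 − 19 = -4°C.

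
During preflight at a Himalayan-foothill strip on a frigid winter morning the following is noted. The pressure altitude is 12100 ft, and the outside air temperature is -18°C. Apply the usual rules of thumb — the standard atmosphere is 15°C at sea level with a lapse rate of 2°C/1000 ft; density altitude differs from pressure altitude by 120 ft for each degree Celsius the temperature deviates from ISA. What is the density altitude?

ISA temperature at 12100 ft = 15 − 2 × (12100/1000) = -9.2°C.
ISA deviation = -18 − (-9.2) = -8.8°C.
Density altitude = 12100 + 120 × (-8.8) = 12100 + (-1056) = 11044 ft.

11044 ft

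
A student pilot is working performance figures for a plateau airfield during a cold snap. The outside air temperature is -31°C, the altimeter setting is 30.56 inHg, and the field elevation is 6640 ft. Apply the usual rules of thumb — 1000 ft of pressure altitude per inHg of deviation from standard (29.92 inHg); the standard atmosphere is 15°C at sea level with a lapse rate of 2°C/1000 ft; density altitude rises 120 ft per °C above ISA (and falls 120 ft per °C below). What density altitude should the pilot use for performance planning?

Pressure altitude = 6640 + (29.92 − 30.56) × 1000 = 6640 + (-640) = 6000 ft.
ISA temperature at 6000 ft = 15 − 2 × (6000/1000) = 3°C.
ISA deviation = -31 − 3 = -34°C.
Density altitude = 6000 + 120 × (-34) = 1920 ft.

1920 ft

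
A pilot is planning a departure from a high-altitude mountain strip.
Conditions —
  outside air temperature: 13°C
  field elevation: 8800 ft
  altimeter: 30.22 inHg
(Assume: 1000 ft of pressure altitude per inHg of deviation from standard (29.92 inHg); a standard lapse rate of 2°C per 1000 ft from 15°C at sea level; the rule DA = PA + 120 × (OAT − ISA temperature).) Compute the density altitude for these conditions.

10300 ft

Pressure altitude = 8800 + (29.92 − 30.22) × 1000 = 8800 + (-300) = 8500 ft.
ISA temperature at 8500 ft = 15 − 2 × (8500/1000) = -2°C.
ISA deviation = 13 − (-2) = +15°C.
Density altitude = 8500 + 120 × (15) = 10300 ft.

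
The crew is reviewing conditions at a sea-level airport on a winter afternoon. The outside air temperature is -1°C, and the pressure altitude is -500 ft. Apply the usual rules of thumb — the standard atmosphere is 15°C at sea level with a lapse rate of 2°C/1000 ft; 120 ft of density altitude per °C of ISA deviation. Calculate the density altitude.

ISA temperature at -500 ft = 15 − 2 × (-500/1000) = 16°C.
ISA deviation = -1 − 16 = -17°C.
Density altitude = -500 + 120 × (-17) = -500 + (-2040) = -2540 ft.

-2540 ft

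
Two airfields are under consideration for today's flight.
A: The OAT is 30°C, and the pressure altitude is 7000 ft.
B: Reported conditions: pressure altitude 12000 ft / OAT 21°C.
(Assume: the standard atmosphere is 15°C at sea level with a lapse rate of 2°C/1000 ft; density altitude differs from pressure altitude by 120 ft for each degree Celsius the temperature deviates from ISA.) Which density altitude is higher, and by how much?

A: ISA temp = 1°C, deviation +29°C, DA = 7000 + 120 × 29 = 10480 ft.
B: ISA temp = -9°C, deviation +30°C, DA = 12000 + 120 × 30 = 15600 ft.
B is higher by 15600 − 10480 = 5120 ft.

B by 5120 ft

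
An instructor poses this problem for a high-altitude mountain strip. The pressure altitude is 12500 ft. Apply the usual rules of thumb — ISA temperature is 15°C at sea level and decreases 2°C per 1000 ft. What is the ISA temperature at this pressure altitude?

ISA temperature = 15 − 2 × (12500/1000) = 15 − 25 = -10°C.

-10°C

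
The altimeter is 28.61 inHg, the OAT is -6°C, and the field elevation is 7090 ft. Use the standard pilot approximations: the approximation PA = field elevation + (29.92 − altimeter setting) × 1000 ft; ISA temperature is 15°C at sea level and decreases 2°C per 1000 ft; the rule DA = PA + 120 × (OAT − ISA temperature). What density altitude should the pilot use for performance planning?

Pressure altitude = 7090 + (29.92 − 28.61) × 1000 = 7090 + (+1310) = 8400 ft.
ISA temperature at 8400 ft = 15 − 2 × (8400/1000) = -1.8°C.
ISA deviation = -6 − (-1.8) = -4.2°C.
Density altitude = 8400 + 120 × (-4.2) = 7896 ft.

7896 ft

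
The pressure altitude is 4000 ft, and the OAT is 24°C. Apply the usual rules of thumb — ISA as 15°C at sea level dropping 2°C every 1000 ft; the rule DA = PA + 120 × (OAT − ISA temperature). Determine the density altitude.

6040 ft

ISA temperature at 4000 ft = 15 − 2 × (4000/1000) = 7°C.
ISA deviation = 24 − 7 = +17°C.
Density altitude = 4000 + 120 × (17) = 4000 + (+2040) = 6040 ft.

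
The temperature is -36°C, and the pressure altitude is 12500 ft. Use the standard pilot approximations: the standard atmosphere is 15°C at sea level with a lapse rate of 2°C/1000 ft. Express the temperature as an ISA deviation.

ISA-26°C

ISA temperature at 12500 ft = 15 − 2 × (12500/1000) = -10°C.
Deviation = OAT − ISA = -36 − (-10) = -26°C.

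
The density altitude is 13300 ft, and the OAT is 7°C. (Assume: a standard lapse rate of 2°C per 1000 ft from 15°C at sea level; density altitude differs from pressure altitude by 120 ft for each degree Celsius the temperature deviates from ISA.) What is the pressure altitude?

DA = PA + 120 × (OAT − (15 − 2·PA/1000)) = PA + 120·OAT − 1800 + 0.24·PA = 1.24·PA + 120·OAT − 1800.
So 1.24·PA = 13300 − 120 × 7 + 1800 = 14260.
PA = 14260 / 1.24 = 11500 ft.

11500 ft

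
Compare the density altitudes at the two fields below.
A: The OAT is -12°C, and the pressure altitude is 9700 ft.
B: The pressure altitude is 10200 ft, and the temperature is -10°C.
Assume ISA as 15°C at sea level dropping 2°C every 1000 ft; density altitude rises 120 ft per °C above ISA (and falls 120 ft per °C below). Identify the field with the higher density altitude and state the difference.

B by 860 ft

A: ISA temp = -4.4°C, deviation -7.6°C, DA = 9700 + 120 × (-7.6) = 8788 ft.
B: ISA temp = -5.4°C, deviation -4.6°C, DA = 10200 + 120 × (-4.6) = 9648 ft.
B is higher by 9648 − 8788 = 860 ft.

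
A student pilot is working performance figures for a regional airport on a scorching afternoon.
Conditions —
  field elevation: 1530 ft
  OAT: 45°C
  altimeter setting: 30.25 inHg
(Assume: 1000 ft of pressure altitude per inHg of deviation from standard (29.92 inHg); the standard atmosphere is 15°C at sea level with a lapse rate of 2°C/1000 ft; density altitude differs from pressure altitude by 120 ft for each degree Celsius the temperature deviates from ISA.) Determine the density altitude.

5088 ft

Pressure altitude = 1530 + (29.92 − 30.25) × 1000 = 1530 + (-330) = 1200 ft.
ISA temperature at 1200 ft = 15 − 2 × (1200/1000) = 12.6°C.
ISA deviation = 45 − 12.6 = +32.4°C.
Density altitude = 1200 + 120 × (32.4) = 5088 ft.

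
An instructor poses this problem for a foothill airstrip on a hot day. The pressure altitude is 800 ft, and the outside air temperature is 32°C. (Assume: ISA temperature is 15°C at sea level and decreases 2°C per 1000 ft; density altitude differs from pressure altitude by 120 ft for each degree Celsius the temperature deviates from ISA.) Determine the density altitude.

3032 ft

ISA temperature at 800 ft = 15 − 2 × (800/1000) = 13.4°C.
ISA deviation = 32 − 13.4 = +18.6°C.
Density altitude = 800 + 120 × (18.6) = 800 + (+2232) = 3032 ft.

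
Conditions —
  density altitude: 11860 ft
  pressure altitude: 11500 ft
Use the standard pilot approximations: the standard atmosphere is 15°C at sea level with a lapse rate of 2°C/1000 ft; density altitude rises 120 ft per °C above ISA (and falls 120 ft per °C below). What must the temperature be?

-5°C

Density altitude − pressure altitude = 11860 − 11500 = +360 ft.
At 120 ft/°C that is an ISA deviation of 360/120 = +3°C.
ISA temperature at 11500 ft = 15 − 2 × (11500/1000) = -8°C.
OAT = ISA + deviation = -8 + (+3) = -5°C.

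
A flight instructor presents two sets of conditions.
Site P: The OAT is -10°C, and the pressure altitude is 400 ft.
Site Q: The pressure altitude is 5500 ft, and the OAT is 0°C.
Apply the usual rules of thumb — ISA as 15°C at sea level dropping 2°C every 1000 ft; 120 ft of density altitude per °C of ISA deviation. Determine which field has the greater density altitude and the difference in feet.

Site P: ISA temp = 14.2°C, deviation -24.2°C, DA = 400 + 120 × (-24.2) = -2504 ft.
Site Q: ISA temp = 4°C, deviation -4°C, DA = 5500 + 120 × (-4) = 5020 ft.
Site Q is higher by 5020 − (-2504) = 7524 ft.

Site Q by 7524 ft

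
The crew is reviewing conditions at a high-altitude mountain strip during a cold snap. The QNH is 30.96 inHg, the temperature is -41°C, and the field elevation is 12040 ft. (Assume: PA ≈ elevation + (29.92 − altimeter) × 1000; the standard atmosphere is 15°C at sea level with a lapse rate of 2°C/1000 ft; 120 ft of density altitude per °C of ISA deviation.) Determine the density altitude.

6920 ft

Pressure altitude = 12040 + (29.92 − 30.96) × 1000 = 12040 + (-1040) = 11000 ft.
ISA temperature at 11000 ft = 15 − 2 × (11000/1000) = -7°C.
ISA deviation = -41 − (-7) = -34°C.
Density altitude = 11000 + 120 × (-34) = 6920 ft.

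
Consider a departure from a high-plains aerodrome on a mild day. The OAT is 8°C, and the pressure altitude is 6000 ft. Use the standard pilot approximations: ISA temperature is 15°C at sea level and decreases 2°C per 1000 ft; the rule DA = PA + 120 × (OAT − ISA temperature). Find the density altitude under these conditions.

ISA temperature at 6000 ft = 15 − 2 × (6000/1000) = 3°C.
ISA deviation = 8 − 3 = +5°C.
Density altitude = 6000 + 120 × (5) = 6000 + (+600) = 6600 ft.

6600 ft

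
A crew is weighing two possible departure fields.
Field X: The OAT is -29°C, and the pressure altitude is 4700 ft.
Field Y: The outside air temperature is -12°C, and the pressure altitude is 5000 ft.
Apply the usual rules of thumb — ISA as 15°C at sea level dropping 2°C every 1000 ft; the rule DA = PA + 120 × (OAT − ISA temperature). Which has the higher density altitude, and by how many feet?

Field X: ISA temp = 5.6°C, deviation -34.6°C, DA = 4700 + 120 × (-34.6) = 548 ft.
Field Y: ISA temp = 5°C, deviation -17°C, DA = 5000 + 120 × (-17) = 2960 ft.
Field Y is higher by 2960 − 548 = 2412 ft.

Field Y by 2412 ft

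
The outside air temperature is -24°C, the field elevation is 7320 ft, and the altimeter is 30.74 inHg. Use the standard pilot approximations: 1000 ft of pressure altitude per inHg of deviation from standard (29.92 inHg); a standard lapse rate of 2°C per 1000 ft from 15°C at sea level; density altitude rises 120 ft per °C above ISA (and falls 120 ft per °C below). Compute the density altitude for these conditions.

3380 ft

Pressure altitude = 7320 + (29.92 − 30.74) × 1000 = 7320 + (-820) = 6500 ft.
ISA temperature at 6500 ft = 15 − 2 × (6500/1000) = 2°C.
ISA deviation = -24 − 2 = -26°C.
Density altitude = 6500 + 120 × (-26) = 3380 ft.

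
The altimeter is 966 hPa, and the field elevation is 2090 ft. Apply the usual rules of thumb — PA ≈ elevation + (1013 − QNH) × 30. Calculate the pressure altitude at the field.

Pressure correction = (1013 − 966) × 30 = +1410 ft.
Pressure altitude = 2090 + (+1410) = 3500 ft.

3500 ft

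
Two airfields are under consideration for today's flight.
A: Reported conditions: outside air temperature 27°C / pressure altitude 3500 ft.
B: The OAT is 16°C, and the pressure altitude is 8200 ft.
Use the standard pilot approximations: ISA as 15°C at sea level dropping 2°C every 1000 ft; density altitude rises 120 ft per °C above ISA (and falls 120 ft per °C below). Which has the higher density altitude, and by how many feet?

A: ISA temp = 8°C, deviation +19°C, DA = 3500 + 120 × 19 = 5780 ft.
B: ISA temp = -1.4°C, deviation +17.4°C, DA = 8200 + 120 × 17.4 = 10288 ft.
B is higher by 10288 − 5780 = 4508 ft.

B by 4508 ft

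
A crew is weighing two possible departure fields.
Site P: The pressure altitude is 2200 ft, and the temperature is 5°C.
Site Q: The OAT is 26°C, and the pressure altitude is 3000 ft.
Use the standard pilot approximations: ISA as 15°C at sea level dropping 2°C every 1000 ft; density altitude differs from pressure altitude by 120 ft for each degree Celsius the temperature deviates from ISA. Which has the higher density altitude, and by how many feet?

Site Q by 3512 ft

Site P: ISA temp = 10.6°C, deviation -5.6°C, DA = 2200 + 120 × (-5.6) = 1528 ft.
Site Q: ISA temp = 9°C, deviation +17°C, DA = 3000 + 120 × 17 = 5040 ft.
Site Q is higher by 5040 − 1528 = 3512 ft.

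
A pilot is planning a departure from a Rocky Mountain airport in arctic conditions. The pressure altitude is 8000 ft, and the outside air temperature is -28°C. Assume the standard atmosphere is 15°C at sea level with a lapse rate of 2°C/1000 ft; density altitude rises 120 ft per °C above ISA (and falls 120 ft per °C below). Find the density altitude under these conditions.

4760 ft

ISA temperature at 8000 ft = 15 − 2 × (8000/1000) = -1°C.
ISA deviation = -28 − (-1) = -27°C.
Density altitude = 8000 + 120 × (-27) = 8000 + (-3240) = 4760 ft.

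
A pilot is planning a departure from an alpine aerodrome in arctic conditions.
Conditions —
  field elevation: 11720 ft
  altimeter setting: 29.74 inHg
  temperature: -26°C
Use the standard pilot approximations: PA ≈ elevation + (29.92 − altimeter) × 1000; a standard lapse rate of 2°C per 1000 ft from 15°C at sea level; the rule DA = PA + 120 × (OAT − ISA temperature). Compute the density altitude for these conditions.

9836 ft

Pressure altitude = 11720 + (29.92 − 29.74) × 1000 = 11720 + (+180) = 11900 ft.
ISA temperature at 11900 ft = 15 − 2 × (11900/1000) = -8.8°C.
ISA deviation = -26 − (-8.8) = -17.2°C.
Density altitude = 11900 + 120 × (-17.2) = 9836 ft.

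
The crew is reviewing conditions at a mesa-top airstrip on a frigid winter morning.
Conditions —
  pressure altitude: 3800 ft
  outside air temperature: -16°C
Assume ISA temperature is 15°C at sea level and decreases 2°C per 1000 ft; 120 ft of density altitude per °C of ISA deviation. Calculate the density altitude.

ISA temperature at 3800 ft = 15 − 2 × (3800/1000) = 7.4°C.
ISA deviation = -16 − 7.4 = -23.4°C.
Density altitude = 3800 + 120 × (-23.4) = 3800 + (-2808) = 992 ft.

992 ft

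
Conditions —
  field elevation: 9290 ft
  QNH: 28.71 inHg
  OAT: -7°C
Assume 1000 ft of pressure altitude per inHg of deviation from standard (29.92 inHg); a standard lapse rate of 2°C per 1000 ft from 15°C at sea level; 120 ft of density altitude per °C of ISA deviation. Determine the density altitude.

10380 ft

Pressure altitude = 9290 + (29.92 − 28.71) × 1000 = 9290 + (+1210) = 10500 ft.
ISA temperature at 10500 ft = 15 − 2 × (10500/1000) = -6°C.
ISA deviation = -7 − (-6) = -1°C.
Density altitude = 10500 + 120 × (-1) = 10380 ft.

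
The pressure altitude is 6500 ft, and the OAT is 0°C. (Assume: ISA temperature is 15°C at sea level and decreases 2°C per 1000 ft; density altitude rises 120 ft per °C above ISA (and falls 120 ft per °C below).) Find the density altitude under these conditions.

6260 ft

ISA temperature at 6500 ft = 15 − 2 × (6500/1000) = 2°C.
ISA deviation = 0 − 2 = -2°C.
Density altitude = 6500 + 120 × (-2) = 6500 + (-240) = 6260 ft.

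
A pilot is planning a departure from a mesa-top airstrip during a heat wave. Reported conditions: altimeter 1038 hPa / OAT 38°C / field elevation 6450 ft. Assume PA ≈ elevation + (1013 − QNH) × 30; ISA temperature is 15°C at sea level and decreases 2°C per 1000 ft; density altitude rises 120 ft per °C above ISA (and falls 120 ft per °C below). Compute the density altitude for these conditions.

9828 ft

Pressure altitude = 6450 + (1013 − 1038) × 30 = 6450 + (-750) = 5700 ft.
ISA temperature at 5700 ft = 15 − 2 × (5700/1000) = 3.6°C.
ISA deviation = 38 − 3.6 = +34.4°C.
Density altitude = 5700 + 120 × (34.4) = 9828 ft.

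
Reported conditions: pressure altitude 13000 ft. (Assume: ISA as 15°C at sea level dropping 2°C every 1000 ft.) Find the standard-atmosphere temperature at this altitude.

-11°C

ISA temperature = 15 − 2 × (13000/1000) = 15 − 26 = -11°C.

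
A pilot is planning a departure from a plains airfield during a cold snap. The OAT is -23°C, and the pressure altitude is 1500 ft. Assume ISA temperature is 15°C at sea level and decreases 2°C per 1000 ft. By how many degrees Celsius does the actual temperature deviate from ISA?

ISA-35°C

ISA temperature at 1500 ft = 15 − 2 × (1500/1000) = 12°C.
Deviation = OAT − ISA = -23 − 12 = -35°C.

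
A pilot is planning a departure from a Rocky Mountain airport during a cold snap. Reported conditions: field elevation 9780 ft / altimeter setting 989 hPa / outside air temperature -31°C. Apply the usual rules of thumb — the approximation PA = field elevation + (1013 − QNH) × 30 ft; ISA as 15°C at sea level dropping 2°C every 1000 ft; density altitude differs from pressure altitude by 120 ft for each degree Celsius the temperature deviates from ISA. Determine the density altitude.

7500 ft

Pressure altitude = 9780 + (1013 − 989) × 30 = 9780 + (+720) = 10500 ft.
ISA temperature at 10500 ft = 15 − 2 × (10500/1000) = -6°C.
ISA deviation = -31 − (-6) = -25°C.
Density altitude = 10500 + 120 × (-25) = 7500 ft.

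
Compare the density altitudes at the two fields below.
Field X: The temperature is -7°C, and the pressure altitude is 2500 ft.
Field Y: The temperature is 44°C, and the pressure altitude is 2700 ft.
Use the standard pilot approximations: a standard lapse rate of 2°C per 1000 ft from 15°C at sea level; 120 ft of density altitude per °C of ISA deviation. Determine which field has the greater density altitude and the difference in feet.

Field X: ISA temp = 10°C, deviation -17°C, DA = 2500 + 120 × (-17) = 460 ft.
Field Y: ISA temp = 9.6°C, deviation +34.4°C, DA = 2700 + 120 × 34.4 = 6828 ft.
Field Y is higher by 6828 − 460 = 6368 ft.

Field Y by 6368 ft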